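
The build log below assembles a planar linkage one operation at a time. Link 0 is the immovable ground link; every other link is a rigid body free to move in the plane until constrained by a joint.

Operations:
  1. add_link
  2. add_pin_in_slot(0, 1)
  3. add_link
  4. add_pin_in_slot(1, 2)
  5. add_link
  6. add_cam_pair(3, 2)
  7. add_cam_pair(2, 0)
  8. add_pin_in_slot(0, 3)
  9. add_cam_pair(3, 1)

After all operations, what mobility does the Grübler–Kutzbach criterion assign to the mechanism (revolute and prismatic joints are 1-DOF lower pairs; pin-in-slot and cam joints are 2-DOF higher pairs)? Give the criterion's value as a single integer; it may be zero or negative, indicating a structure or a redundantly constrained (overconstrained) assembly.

M = 3

ground; <1,0,0>
#1 <2,0,0>
PS:0↔1 J2 <2,0,1>
#2 <3,0,1>
PS:1↔2 J2 <3,0,2>
#3 <4,0,2>
C:3↔2 J2 <4,0,3>
C:2↔0 J2 <4,0,4>
PS:0↔3 J2 <4,0,5>
C:3↔1 J2 <4,0,6>
3×3 − 2×0 − 1×6 = 3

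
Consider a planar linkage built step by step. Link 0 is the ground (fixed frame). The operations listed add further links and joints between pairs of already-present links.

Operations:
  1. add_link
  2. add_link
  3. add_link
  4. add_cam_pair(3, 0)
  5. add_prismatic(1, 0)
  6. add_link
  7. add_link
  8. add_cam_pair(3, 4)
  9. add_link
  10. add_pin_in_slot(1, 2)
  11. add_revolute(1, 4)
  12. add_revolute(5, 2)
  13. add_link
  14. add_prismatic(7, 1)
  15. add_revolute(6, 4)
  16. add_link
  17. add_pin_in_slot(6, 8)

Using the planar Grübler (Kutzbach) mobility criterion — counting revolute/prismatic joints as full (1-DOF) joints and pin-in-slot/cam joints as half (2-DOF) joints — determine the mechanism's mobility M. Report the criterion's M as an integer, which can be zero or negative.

link 0 = ground. State L|J1|J2 = 1|0|0
+link1  2|0|0
+link2  3|0|0
+link3  4|0|0
C(3,0) f=2→J2  4|0|1
P(1,0) f=1→J1  4|1|1
+link4  5|1|1
+link5  6|1|1
C(3,4) f=2→J2  6|1|2
+link6  7|1|2
PS(1,2) f=2→J2  7|1|3
R(1,4) f=1→J1  7|2|3
R(5,2) f=1→J1  7|3|3
+link7  8|3|3
P(7,1) f=1→J1  8|4|3
R(6,4) f=1→J1  8|5|3
+link8  9|5|3
PS(6,8) f=2→J2  9|5|4
M = 3(9−1)−2·5−4 = 24−10−4 = 10

M = 10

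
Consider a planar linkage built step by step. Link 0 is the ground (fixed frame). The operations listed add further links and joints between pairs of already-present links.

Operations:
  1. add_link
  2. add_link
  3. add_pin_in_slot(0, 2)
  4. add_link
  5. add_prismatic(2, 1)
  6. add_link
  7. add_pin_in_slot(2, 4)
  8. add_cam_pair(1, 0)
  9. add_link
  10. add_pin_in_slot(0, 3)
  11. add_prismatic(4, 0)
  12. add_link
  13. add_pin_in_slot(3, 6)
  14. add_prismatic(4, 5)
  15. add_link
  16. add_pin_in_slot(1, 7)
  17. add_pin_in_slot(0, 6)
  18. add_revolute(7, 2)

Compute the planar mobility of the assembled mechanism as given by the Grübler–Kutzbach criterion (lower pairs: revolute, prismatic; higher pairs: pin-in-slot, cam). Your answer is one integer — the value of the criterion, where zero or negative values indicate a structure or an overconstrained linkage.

M = 6

(L,J1,J2)=(1,0,0); link0 fixed
link1: (2,0,0)
link2: (3,0,0)
PS 0-2 [J2]: (3,0,1)
link3: (4,0,1)
P 2-1 [J1]: (4,1,1)
link4: (5,1,1)
PS 2-4 [J2]: (5,1,2)
C 1-0 [J2]: (5,1,3)
link5: (6,1,3)
PS 0-3 [J2]: (6,1,4)
P 4-0 [J1]: (6,2,4)
link6: (7,2,4)
PS 3-6 [J2]: (7,2,5)
P 4-5 [J1]: (7,3,5)
link7: (8,3,5)
PS 1-7 [J2]: (8,3,6)
PS 0-6 [J2]: (8,3,7)
R 7-2 [J1]: (8,4,7)
Grübler: 3·7 − 2·4 − 7 = 6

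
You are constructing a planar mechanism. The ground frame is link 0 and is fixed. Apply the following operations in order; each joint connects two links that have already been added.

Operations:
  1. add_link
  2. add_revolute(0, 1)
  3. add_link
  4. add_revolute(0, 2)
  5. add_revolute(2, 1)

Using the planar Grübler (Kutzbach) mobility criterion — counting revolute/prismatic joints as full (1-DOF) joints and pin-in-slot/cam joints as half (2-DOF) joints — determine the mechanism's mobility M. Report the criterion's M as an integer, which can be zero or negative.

M = 0

ground; <1,0,0>
#1 <2,0,0>
R:0↔1 J1 <2,1,0>
#2 <3,1,0>
R:0↔2 J1 <3,2,0>
R:2↔1 J1 <3,3,0>
3×2 − 2×3 − 1×0 = 0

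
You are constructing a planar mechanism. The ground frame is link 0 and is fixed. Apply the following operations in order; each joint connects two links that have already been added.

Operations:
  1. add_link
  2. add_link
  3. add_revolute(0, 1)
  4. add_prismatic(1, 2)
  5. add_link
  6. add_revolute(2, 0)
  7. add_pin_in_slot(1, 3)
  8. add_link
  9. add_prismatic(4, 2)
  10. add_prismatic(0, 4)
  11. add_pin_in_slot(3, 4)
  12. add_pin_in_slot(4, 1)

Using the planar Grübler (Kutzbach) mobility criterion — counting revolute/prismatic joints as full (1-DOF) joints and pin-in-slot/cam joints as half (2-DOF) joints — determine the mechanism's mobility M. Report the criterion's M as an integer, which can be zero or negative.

L=1 J1=0 J2=0
add link → L=2 J1=0 J2=0
add link → L=3 J1=0 J2=0
R@0,1 dof=1 J1 → L=3 J1=1 J2=0
P@1,2 dof=1 J1 → L=3 J1=2 J2=0
add link → L=4 J1=2 J2=0
R@2,0 dof=1 J1 → L=4 J1=3 J2=0
PS@1,3 dof=2 J2 → L=4 J1=3 J2=1
add link → L=5 J1=3 J2=1
P@4,2 dof=1 J1 → L=5 J1=4 J2=1
P@0,4 dof=1 J1 → L=5 J1=5 J2=1
PS@3,4 dof=2 J2 → L=5 J1=5 J2=2
PS@4,1 dof=2 J2 → L=5 J1=5 J2=3
M=3(L−1)−2J1−J2=3·4−2·5−3=-1

M = -1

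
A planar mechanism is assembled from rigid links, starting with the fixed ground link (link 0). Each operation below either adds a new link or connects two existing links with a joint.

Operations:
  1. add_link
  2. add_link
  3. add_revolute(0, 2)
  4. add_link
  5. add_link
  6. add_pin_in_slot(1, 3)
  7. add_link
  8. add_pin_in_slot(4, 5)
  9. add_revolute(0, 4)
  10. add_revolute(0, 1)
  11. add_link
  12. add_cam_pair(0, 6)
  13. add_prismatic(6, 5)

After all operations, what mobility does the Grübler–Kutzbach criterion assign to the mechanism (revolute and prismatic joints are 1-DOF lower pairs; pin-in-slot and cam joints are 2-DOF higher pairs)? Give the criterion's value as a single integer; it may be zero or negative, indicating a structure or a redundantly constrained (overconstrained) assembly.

M = 7

[1;0;0] (link 0 is ground)
L+ [2;0;0]
L+ [3;0;0]
R(0,2)∈J1 [3;1;0]
L+ [4;1;0]
L+ [5;1;0]
PS(1,3)∈J2 [5;1;1]
L+ [6;1;1]
PS(4,5)∈J2 [6;1;2]
R(0,4)∈J1 [6;2;2]
R(0,1)∈J1 [6;3;2]
L+ [7;3;2]
C(0,6)∈J2 [7;3;3]
P(6,5)∈J1 [7;4;3]
mobility = 18 − 8 − 3 = 7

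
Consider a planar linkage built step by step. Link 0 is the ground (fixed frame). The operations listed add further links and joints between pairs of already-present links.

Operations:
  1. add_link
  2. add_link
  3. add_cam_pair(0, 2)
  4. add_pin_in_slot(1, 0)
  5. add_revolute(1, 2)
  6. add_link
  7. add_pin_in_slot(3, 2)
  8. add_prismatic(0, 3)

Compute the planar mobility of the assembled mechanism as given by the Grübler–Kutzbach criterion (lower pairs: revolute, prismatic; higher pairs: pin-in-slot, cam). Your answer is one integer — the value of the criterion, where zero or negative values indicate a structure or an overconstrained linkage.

M = 2

ground; <1,0,0>
#1 <2,0,0>
#2 <3,0,0>
C:0↔2 J2 <3,0,1>
PS:1↔0 J2 <3,0,2>
R:1↔2 J1 <3,1,2>
#3 <4,1,2>
PS:3↔2 J2 <4,1,3>
P:0↔3 J1 <4,2,3>
3×3 − 2×2 − 1×3 = 2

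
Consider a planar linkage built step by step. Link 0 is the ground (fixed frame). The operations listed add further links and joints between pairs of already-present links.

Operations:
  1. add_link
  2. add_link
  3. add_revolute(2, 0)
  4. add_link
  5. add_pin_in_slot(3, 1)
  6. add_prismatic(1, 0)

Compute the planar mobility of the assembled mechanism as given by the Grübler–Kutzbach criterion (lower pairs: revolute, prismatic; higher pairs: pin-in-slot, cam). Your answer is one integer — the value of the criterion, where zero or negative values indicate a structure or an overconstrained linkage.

L=1 J1=0 J2=0
add link → L=2 J1=0 J2=0
add link → L=3 J1=0 J2=0
R@2,0 dof=1 J1 → L=3 J1=1 J2=0
add link → L=4 J1=1 J2=0
PS@3,1 dof=2 J2 → L=4 J1=1 J2=1
P@1,0 dof=1 J1 → L=4 J1=2 J2=1
M=3(L−1)−2J1−J2=3·3−2·2−1=4

M = 4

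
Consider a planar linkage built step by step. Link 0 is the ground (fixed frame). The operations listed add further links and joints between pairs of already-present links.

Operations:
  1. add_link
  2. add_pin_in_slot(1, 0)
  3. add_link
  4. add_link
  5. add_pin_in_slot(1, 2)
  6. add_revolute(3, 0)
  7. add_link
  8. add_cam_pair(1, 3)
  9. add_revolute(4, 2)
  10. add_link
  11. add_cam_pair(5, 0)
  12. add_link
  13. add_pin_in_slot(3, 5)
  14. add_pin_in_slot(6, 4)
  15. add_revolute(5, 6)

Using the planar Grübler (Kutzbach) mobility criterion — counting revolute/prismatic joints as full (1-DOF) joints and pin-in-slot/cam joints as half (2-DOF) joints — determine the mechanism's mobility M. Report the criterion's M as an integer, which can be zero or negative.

L=1 J1=0 J2=0
add link → L=2 J1=0 J2=0
PS@1,0 dof=2 J2 → L=2 J1=0 J2=1
add link → L=3 J1=0 J2=1
add link → L=4 J1=0 J2=1
PS@1,2 dof=2 J2 → L=4 J1=0 J2=2
R@3,0 dof=1 J1 → L=4 J1=1 J2=2
add link → L=5 J1=1 J2=2
C@1,3 dof=2 J2 → L=5 J1=1 J2=3
R@4,2 dof=1 J1 → L=5 J1=2 J2=3
add link → L=6 J1=2 J2=3
C@5,0 dof=2 J2 → L=6 J1=2 J2=4
add link → L=7 J1=2 J2=4
PS@3,5 dof=2 J2 → L=7 J1=2 J2=5
PS@6,4 dof=2 J2 → L=7 J1=2 J2=6
R@5,6 dof=1 J1 → L=7 J1=3 J2=6
M=3(L−1)−2J1−J2=3·6−2·3−6=6

M = 6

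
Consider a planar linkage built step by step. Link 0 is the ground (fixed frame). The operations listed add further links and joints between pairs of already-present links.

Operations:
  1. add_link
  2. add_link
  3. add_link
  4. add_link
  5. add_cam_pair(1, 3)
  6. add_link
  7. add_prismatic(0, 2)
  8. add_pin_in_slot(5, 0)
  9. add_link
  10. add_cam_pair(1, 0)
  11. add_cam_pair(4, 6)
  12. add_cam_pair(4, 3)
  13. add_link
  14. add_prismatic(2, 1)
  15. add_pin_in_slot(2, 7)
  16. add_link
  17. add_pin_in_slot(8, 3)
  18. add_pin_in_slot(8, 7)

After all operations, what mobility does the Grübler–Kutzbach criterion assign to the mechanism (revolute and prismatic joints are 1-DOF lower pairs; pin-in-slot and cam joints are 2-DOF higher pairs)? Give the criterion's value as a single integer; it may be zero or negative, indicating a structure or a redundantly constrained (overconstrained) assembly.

(L,J1,J2)=(1,0,0); link0 fixed
link1: (2,0,0)
link2: (3,0,0)
link3: (4,0,0)
link4: (5,0,0)
C 1-3 [J2]: (5,0,1)
link5: (6,0,1)
P 0-2 [J1]: (6,1,1)
PS 5-0 [J2]: (6,1,2)
link6: (7,1,2)
C 1-0 [J2]: (7,1,3)
C 4-6 [J2]: (7,1,4)
C 4-3 [J2]: (7,1,5)
link7: (8,1,5)
P 2-1 [J1]: (8,2,5)
PS 2-7 [J2]: (8,2,6)
link8: (9,2,6)
PS 8-3 [J2]: (9,2,7)
PS 8-7 [J2]: (9,2,8)
Grübler: 3·8 − 2·2 − 8 = 12

M = 12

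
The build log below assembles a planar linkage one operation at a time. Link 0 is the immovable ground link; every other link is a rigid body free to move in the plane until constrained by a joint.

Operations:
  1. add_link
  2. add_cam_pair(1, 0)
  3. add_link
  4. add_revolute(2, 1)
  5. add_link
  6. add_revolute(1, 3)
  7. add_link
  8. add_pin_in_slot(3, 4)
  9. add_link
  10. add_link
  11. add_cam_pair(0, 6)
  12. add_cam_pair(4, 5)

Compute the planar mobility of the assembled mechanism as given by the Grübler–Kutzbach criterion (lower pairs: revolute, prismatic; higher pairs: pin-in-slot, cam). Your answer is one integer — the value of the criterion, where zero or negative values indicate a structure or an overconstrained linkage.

M = 10

link 0 = ground. State L|J1|J2 = 1|0|0
+link1  2|0|0
C(1,0) f=2→J2  2|0|1
+link2  3|0|1
R(2,1) f=1→J1  3|1|1
+link3  4|1|1
R(1,3) f=1→J1  4|2|1
+link4  5|2|1
PS(3,4) f=2→J2  5|2|2
+link5  6|2|2
+link6  7|2|2
C(0,6) f=2→J2  7|2|3
C(4,5) f=2→J2  7|2|4
M = 3(7−1)−2·2−4 = 18−4−4 = 10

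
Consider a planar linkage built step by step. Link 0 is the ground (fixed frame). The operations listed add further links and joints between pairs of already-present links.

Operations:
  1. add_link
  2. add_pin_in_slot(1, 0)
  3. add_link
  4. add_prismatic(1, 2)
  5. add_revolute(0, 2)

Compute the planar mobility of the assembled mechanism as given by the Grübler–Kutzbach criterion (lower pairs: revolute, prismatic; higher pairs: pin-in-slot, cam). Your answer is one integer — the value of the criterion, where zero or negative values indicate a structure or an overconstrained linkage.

M = 1

(L,J1,J2)=(1,0,0); link0 fixed
link1: (2,0,0)
PS 1-0 [J2]: (2,0,1)
link2: (3,0,1)
P 1-2 [J1]: (3,1,1)
R 0-2 [J1]: (3,2,1)
Grübler: 3·2 − 2·2 − 1 = 1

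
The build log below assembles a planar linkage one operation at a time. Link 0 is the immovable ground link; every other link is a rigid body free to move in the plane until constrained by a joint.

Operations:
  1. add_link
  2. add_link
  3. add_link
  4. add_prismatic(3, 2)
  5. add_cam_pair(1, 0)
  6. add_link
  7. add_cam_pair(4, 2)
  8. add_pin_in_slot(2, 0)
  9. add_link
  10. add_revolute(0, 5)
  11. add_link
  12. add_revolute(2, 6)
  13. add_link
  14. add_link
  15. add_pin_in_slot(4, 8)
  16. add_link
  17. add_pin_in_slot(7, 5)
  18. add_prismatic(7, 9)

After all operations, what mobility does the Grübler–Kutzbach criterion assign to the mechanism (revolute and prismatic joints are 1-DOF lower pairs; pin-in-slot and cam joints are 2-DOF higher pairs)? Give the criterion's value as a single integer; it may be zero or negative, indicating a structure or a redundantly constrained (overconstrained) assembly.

link 0 = ground. State L|J1|J2 = 1|0|0
+link1  2|0|0
+link2  3|0|0
+link3  4|0|0
P(3,2) f=1→J1  4|1|0
C(1,0) f=2→J2  4|1|1
+link4  5|1|1
C(4,2) f=2→J2  5|1|2
PS(2,0) f=2→J2  5|1|3
+link5  6|1|3
R(0,5) f=1→J1  6|2|3
+link6  7|2|3
R(2,6) f=1→J1  7|3|3
+link7  8|3|3
+link8  9|3|3
PS(4,8) f=2→J2  9|3|4
+link9  10|3|4
PS(7,5) f=2→J2  10|3|5
P(7,9) f=1→J1  10|4|5
M = 3(10−1)−2·4−5 = 27−8−5 = 14

M = 14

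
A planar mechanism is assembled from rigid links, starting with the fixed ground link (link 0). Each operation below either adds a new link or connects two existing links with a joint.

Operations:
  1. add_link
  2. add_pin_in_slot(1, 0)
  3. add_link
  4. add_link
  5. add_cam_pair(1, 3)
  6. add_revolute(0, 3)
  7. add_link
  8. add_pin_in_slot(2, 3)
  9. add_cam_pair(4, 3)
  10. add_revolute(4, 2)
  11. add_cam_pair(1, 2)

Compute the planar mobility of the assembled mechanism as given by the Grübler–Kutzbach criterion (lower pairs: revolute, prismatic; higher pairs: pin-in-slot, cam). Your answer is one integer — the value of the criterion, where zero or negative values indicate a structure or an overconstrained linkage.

(L,J1,J2)=(1,0,0); link0 fixed
link1: (2,0,0)
PS 1-0 [J2]: (2,0,1)
link2: (3,0,1)
link3: (4,0,1)
C 1-3 [J2]: (4,0,2)
R 0-3 [J1]: (4,1,2)
link4: (5,1,2)
PS 2-3 [J2]: (5,1,3)
C 4-3 [J2]: (5,1,4)
R 4-2 [J1]: (5,2,4)
C 1-2 [J2]: (5,2,5)
Grübler: 3·4 − 2·2 − 5 = 3

M = 3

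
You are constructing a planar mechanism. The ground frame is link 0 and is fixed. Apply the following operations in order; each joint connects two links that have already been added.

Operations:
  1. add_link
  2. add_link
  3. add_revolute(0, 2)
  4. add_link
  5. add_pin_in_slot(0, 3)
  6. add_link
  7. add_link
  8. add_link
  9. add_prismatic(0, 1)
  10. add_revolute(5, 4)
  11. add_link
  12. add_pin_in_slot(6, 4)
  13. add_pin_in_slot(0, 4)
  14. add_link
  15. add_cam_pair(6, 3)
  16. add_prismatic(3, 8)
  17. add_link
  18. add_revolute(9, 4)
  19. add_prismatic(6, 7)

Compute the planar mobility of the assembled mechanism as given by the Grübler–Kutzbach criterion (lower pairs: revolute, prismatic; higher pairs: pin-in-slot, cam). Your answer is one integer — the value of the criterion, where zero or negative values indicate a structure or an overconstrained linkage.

ground; <1,0,0>
#1 <2,0,0>
#2 <3,0,0>
R:0↔2 J1 <3,1,0>
#3 <4,1,0>
PS:0↔3 J2 <4,1,1>
#4 <5,1,1>
#5 <6,1,1>
#6 <7,1,1>
P:0↔1 J1 <7,2,1>
R:5↔4 J1 <7,3,1>
#7 <8,3,1>
PS:6↔4 J2 <8,3,2>
PS:0↔4 J2 <8,3,3>
#8 <9,3,3>
C:6↔3 J2 <9,3,4>
P:3↔8 J1 <9,4,4>
#9 <10,4,4>
R:9↔4 J1 <10,5,4>
P:6↔7 J1 <10,6,4>
3×9 − 2×6 − 1×4 = 11

M = 11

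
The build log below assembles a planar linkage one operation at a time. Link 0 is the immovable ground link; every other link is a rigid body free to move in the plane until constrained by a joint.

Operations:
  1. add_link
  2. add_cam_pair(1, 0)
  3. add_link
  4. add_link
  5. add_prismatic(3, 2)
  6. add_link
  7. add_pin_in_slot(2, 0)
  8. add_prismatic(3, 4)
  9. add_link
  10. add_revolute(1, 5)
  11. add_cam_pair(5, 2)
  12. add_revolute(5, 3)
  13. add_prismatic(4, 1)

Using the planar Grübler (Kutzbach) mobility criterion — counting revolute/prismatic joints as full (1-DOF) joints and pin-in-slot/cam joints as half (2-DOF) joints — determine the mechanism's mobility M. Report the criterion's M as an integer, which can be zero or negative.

M = 2

(L,J1,J2)=(1,0,0); link0 fixed
link1: (2,0,0)
C 1-0 [J2]: (2,0,1)
link2: (3,0,1)
link3: (4,0,1)
P 3-2 [J1]: (4,1,1)
link4: (5,1,1)
PS 2-0 [J2]: (5,1,2)
P 3-4 [J1]: (5,2,2)
link5: (6,2,2)
R 1-5 [J1]: (6,3,2)
C 5-2 [J2]: (6,3,3)
R 5-3 [J1]: (6,4,3)
P 4-1 [J1]: (6,5,3)
Grübler: 3·5 − 2·5 − 3 = 2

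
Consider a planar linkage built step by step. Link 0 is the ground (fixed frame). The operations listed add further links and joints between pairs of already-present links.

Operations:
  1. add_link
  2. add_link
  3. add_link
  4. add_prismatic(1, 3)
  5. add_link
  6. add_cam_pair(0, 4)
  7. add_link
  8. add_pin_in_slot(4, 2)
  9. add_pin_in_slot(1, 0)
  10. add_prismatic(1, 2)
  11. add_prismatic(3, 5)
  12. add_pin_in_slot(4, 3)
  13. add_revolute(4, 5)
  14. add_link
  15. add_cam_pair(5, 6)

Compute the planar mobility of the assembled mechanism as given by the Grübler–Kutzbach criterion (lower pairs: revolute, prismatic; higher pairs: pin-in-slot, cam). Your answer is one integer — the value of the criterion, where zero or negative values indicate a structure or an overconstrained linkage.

M = 5

(L,J1,J2)=(1,0,0); link0 fixed
link1: (2,0,0)
link2: (3,0,0)
link3: (4,0,0)
P 1-3 [J1]: (4,1,0)
link4: (5,1,0)
C 0-4 [J2]: (5,1,1)
link5: (6,1,1)
PS 4-2 [J2]: (6,1,2)
PS 1-0 [J2]: (6,1,3)
P 1-2 [J1]: (6,2,3)
P 3-5 [J1]: (6,3,3)
PS 4-3 [J2]: (6,3,4)
R 4-5 [J1]: (6,4,4)
link6: (7,4,4)
C 5-6 [J2]: (7,4,5)
Grübler: 3·6 − 2·4 − 5 = 5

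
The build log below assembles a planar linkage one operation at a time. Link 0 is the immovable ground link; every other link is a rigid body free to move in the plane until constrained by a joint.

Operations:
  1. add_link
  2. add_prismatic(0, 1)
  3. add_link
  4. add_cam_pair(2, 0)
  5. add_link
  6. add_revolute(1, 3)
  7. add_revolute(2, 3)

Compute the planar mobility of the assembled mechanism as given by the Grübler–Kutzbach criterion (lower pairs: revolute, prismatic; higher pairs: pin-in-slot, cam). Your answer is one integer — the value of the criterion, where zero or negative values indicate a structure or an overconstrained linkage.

M = 2

L=1 J1=0 J2=0
add link → L=2 J1=0 J2=0
P@0,1 dof=1 J1 → L=2 J1=1 J2=0
add link → L=3 J1=1 J2=0
C@2,0 dof=2 J2 → L=3 J1=1 J2=1
add link → L=4 J1=1 J2=1
R@1,3 dof=1 J1 → L=4 J1=2 J2=1
R@2,3 dof=1 J1 → L=4 J1=3 J2=1
M=3(L−1)−2J1−J2=3·3−2·3−1=2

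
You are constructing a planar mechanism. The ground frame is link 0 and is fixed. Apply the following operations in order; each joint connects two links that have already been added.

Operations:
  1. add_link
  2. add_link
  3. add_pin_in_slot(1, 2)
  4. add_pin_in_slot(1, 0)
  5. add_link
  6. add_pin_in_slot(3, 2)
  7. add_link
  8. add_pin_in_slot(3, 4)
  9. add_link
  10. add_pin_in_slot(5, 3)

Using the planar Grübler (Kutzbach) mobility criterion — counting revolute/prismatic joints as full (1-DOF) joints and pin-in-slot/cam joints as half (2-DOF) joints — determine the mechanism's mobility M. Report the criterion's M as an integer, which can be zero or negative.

M = 10

ground; <1,0,0>
#1 <2,0,0>
#2 <3,0,0>
PS:1↔2 J2 <3,0,1>
PS:1↔0 J2 <3,0,2>
#3 <4,0,2>
PS:3↔2 J2 <4,0,3>
#4 <5,0,3>
PS:3↔4 J2 <5,0,4>
#5 <6,0,4>
PS:5↔3 J2 <6,0,5>
3×5 − 2×0 − 1×5 = 10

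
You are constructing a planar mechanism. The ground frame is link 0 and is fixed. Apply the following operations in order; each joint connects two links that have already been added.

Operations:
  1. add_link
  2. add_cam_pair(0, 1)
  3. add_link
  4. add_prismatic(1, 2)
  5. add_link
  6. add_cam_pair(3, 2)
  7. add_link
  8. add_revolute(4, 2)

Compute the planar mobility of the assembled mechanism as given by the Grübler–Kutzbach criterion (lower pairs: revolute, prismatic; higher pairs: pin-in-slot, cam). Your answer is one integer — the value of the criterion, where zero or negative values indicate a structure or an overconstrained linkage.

M = 6

L=1 J1=0 J2=0
add link → L=2 J1=0 J2=0
C@0,1 dof=2 J2 → L=2 J1=0 J2=1
add link → L=3 J1=0 J2=1
P@1,2 dof=1 J1 → L=3 J1=1 J2=1
add link → L=4 J1=1 J2=1
C@3,2 dof=2 J2 → L=4 J1=1 J2=2
add link → L=5 J1=1 J2=2
R@4,2 dof=1 J1 → L=5 J1=2 J2=2
M=3(L−1)−2J1−J2=3·4−2·2−2=6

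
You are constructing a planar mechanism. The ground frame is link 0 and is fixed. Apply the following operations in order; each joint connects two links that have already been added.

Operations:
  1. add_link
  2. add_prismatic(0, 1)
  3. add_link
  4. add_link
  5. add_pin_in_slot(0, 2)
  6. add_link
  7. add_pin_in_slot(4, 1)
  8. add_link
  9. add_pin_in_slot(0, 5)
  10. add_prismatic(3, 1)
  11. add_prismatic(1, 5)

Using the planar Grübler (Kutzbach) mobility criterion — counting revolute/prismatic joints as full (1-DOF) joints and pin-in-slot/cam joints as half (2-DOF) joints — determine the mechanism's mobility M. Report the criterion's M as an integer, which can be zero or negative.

M = 6

[1;0;0] (link 0 is ground)
L+ [2;0;0]
P(0,1)∈J1 [2;1;0]
L+ [3;1;0]
L+ [4;1;0]
PS(0,2)∈J2 [4;1;1]
L+ [5;1;1]
PS(4,1)∈J2 [5;1;2]
L+ [6;1;2]
PS(0,5)∈J2 [6;1;3]
P(3,1)∈J1 [6;2;3]
P(1,5)∈J1 [6;3;3]
mobility = 15 − 6 − 3 = 6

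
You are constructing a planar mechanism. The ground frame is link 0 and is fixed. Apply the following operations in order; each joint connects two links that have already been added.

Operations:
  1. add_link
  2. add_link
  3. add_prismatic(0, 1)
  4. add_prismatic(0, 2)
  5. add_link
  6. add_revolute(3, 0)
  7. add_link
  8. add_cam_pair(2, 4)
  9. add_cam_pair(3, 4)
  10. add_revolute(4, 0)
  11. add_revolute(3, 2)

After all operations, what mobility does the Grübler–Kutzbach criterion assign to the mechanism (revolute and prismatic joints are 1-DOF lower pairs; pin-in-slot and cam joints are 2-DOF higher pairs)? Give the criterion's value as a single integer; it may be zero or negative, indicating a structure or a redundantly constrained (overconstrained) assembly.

ground; <1,0,0>
#1 <2,0,0>
#2 <3,0,0>
P:0↔1 J1 <3,1,0>
P:0↔2 J1 <3,2,0>
#3 <4,2,0>
R:3↔0 J1 <4,3,0>
#4 <5,3,0>
C:2↔4 J2 <5,3,1>
C:3↔4 J2 <5,3,2>
R:4↔0 J1 <5,4,2>
R:3↔2 J1 <5,5,2>
3×4 − 2×5 − 1×2 = 0

M = 0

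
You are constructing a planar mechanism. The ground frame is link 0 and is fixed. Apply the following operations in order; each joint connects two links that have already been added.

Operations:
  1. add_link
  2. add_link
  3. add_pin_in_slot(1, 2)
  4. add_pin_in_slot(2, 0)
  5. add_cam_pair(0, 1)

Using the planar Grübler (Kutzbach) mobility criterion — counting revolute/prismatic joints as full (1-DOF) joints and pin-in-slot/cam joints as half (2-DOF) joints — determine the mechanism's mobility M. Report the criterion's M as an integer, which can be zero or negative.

ground; <1,0,0>
#1 <2,0,0>
#2 <3,0,0>
PS:1↔2 J2 <3,0,1>
PS:2↔0 J2 <3,0,2>
C:0↔1 J2 <3,0,3>
3×2 − 2×0 − 1×3 = 3

M = 3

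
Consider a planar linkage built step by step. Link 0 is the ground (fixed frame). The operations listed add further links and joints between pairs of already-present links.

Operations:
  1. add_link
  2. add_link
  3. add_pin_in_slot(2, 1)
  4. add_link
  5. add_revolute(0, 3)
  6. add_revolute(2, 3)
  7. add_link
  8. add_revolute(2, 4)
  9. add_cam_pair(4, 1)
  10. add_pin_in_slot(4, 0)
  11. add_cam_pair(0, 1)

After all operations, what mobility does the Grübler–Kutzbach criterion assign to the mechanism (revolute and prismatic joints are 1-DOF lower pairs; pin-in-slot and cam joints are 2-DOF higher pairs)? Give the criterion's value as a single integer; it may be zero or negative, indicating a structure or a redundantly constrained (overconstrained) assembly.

ground; <1,0,0>
#1 <2,0,0>
#2 <3,0,0>
PS:2↔1 J2 <3,0,1>
#3 <4,0,1>
R:0↔3 J1 <4,1,1>
R:2↔3 J1 <4,2,1>
#4 <5,2,1>
R:2↔4 J1 <5,3,1>
C:4↔1 J2 <5,3,2>
PS:4↔0 J2 <5,3,3>
C:0↔1 J2 <5,3,4>
3×4 − 2×3 − 1×4 = 2

M = 2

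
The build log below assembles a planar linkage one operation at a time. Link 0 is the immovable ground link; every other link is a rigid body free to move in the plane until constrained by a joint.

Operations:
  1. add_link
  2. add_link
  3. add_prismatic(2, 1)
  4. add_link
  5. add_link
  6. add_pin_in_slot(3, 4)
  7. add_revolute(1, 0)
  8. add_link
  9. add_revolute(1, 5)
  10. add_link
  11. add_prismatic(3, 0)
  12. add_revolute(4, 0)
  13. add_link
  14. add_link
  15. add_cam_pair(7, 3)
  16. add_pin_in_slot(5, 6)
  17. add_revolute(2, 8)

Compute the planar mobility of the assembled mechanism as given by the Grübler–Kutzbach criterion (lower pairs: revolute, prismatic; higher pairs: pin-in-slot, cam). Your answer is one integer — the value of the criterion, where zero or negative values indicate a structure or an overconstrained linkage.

M = 9

[1;0;0] (link 0 is ground)
L+ [2;0;0]
L+ [3;0;0]
P(2,1)∈J1 [3;1;0]
L+ [4;1;0]
L+ [5;1;0]
PS(3,4)∈J2 [5;1;1]
R(1,0)∈J1 [5;2;1]
L+ [6;2;1]
R(1,5)∈J1 [6;3;1]
L+ [7;3;1]
P(3,0)∈J1 [7;4;1]
R(4,0)∈J1 [7;5;1]
L+ [8;5;1]
L+ [9;5;1]
C(7,3)∈J2 [9;5;2]
PS(5,6)∈J2 [9;5;3]
R(2,8)∈J1 [9;6;3]
mobility = 24 − 12 − 3 = 9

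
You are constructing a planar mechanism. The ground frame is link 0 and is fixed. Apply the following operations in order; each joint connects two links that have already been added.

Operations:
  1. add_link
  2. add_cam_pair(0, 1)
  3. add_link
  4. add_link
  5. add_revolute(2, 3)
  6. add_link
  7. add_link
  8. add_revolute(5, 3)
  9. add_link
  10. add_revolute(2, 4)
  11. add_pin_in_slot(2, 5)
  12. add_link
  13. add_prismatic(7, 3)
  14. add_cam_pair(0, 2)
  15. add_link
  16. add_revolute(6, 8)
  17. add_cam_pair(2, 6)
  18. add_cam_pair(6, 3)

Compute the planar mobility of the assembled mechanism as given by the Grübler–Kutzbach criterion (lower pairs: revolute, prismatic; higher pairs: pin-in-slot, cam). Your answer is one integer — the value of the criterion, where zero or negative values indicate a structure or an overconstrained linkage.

link 0 = ground. State L|J1|J2 = 1|0|0
+link1  2|0|0
C(0,1) f=2→J2  2|0|1
+link2  3|0|1
+link3  4|0|1
R(2,3) f=1→J1  4|1|1
+link4  5|1|1
+link5  6|1|1
R(5,3) f=1→J1  6|2|1
+link6  7|2|1
R(2,4) f=1→J1  7|3|1
PS(2,5) f=2→J2  7|3|2
+link7  8|3|2
P(7,3) f=1→J1  8|4|2
C(0,2) f=2→J2  8|4|3
+link8  9|4|3
R(6,8) f=1→J1  9|5|3
C(2,6) f=2→J2  9|5|4
C(6,3) f=2→J2  9|5|5
M = 3(9−1)−2·5−5 = 24−10−5 = 9

M = 9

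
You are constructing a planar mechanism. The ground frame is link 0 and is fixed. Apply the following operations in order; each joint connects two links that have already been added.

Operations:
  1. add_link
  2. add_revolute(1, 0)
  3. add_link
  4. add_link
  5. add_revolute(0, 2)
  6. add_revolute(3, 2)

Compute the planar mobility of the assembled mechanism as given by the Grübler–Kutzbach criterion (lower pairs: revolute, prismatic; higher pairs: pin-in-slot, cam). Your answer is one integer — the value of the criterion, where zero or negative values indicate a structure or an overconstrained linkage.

link 0 = ground. State L|J1|J2 = 1|0|0
+link1  2|0|0
R(1,0) f=1→J1  2|1|0
+link2  3|1|0
+link3  4|1|0
R(0,2) f=1→J1  4|2|0
R(3,2) f=1→J1  4|3|0
M = 3(4−1)−2·3−0 = 9−6−0 = 3

M = 3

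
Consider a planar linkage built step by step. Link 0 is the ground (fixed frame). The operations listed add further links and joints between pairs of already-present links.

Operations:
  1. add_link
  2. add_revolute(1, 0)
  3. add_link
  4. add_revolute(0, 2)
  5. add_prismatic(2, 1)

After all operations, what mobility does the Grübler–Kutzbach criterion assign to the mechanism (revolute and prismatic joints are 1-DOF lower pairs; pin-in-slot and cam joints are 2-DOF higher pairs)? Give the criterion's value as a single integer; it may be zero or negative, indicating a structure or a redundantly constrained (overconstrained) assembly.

M = 0

ground; <1,0,0>
#1 <2,0,0>
R:1↔0 J1 <2,1,0>
#2 <3,1,0>
R:0↔2 J1 <3,2,0>
P:2↔1 J1 <3,3,0>
3×2 − 2×3 − 1×0 = 0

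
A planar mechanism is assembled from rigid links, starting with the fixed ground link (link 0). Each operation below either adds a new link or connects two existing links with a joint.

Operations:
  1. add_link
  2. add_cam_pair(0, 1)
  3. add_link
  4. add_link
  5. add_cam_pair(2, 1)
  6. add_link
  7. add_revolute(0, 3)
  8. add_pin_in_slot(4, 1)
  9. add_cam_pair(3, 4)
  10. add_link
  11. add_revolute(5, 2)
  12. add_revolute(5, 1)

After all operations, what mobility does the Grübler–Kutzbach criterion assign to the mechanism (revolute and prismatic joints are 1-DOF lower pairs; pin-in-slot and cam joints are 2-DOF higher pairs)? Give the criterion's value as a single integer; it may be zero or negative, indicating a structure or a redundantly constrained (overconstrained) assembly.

link 0 = ground. State L|J1|J2 = 1|0|0
+link1  2|0|0
C(0,1) f=2→J2  2|0|1
+link2  3|0|1
+link3  4|0|1
C(2,1) f=2→J2  4|0|2
+link4  5|0|2
R(0,3) f=1→J1  5|1|2
PS(4,1) f=2→J2  5|1|3
C(3,4) f=2→J2  5|1|4
+link5  6|1|4
R(5,2) f=1→J1  6|2|4
R(5,1) f=1→J1  6|3|4
M = 3(6−1)−2·3−4 = 15−6−4 = 5

M = 5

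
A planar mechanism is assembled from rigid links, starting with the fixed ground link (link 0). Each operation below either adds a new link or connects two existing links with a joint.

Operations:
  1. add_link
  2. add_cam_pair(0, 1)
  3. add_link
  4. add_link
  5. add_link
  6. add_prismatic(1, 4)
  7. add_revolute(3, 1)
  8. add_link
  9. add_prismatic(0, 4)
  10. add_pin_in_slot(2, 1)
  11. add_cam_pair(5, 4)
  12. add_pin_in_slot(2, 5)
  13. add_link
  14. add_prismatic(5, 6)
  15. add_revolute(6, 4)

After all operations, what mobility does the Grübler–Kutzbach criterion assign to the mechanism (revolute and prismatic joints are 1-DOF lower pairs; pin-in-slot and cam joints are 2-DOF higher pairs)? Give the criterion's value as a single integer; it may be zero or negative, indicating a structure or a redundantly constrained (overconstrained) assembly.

[1;0;0] (link 0 is ground)
L+ [2;0;0]
C(0,1)∈J2 [2;0;1]
L+ [3;0;1]
L+ [4;0;1]
L+ [5;0;1]
P(1,4)∈J1 [5;1;1]
R(3,1)∈J1 [5;2;1]
L+ [6;2;1]
P(0,4)∈J1 [6;3;1]
PS(2,1)∈J2 [6;3;2]
C(5,4)∈J2 [6;3;3]
PS(2,5)∈J2 [6;3;4]
L+ [7;3;4]
P(5,6)∈J1 [7;4;4]
R(6,4)∈J1 [7;5;4]
mobility = 18 − 10 − 4 = 4

M = 4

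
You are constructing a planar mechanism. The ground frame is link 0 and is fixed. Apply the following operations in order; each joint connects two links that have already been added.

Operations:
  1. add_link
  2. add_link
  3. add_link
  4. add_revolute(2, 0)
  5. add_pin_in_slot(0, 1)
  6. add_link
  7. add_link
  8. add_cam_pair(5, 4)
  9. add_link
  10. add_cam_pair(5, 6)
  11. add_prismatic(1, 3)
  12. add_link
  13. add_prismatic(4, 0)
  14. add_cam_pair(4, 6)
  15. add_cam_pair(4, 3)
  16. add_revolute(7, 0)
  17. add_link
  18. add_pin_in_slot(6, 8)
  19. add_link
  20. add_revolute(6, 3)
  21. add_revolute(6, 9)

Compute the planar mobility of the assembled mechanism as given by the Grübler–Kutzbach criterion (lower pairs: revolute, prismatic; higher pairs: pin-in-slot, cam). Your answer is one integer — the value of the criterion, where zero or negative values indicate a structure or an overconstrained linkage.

M = 9

link 0 = ground. State L|J1|J2 = 1|0|0
+link1  2|0|0
+link2  3|0|0
+link3  4|0|0
R(2,0) f=1→J1  4|1|0
PS(0,1) f=2→J2  4|1|1
+link4  5|1|1
+link5  6|1|1
C(5,4) f=2→J2  6|1|2
+link6  7|1|2
C(5,6) f=2→J2  7|1|3
P(1,3) f=1→J1  7|2|3
+link7  8|2|3
P(4,0) f=1→J1  8|3|3
C(4,6) f=2→J2  8|3|4
C(4,3) f=2→J2  8|3|5
R(7,0) f=1→J1  8|4|5
+link8  9|4|5
PS(6,8) f=2→J2  9|4|6
+link9  10|4|6
R(6,3) f=1→J1  10|5|6
R(6,9) f=1→J1  10|6|6
M = 3(10−1)−2·6−6 = 27−12−6 = 9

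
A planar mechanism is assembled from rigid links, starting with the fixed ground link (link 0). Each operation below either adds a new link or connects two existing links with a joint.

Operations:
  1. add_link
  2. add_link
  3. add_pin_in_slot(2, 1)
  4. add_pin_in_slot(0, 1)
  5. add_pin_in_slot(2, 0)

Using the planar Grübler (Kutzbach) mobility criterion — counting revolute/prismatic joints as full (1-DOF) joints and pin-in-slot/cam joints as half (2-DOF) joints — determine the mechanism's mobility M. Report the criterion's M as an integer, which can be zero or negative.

(L,J1,J2)=(1,0,0); link0 fixed
link1: (2,0,0)
link2: (3,0,0)
PS 2-1 [J2]: (3,0,1)
PS 0-1 [J2]: (3,0,2)
PS 2-0 [J2]: (3,0,3)
Grübler: 3·2 − 2·0 − 3 = 3

M = 3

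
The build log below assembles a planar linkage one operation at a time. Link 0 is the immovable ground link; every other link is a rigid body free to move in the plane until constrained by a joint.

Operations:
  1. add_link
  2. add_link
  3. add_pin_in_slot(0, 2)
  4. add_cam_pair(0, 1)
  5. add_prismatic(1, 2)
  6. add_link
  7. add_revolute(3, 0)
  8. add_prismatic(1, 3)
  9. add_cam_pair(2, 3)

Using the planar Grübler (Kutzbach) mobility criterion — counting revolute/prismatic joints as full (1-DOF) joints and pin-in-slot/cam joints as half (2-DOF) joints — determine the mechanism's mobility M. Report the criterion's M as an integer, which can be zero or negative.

(L,J1,J2)=(1,0,0); link0 fixed
link1: (2,0,0)
link2: (3,0,0)
PS 0-2 [J2]: (3,0,1)
C 0-1 [J2]: (3,0,2)
P 1-2 [J1]: (3,1,2)
link3: (4,1,2)
R 3-0 [J1]: (4,2,2)
P 1-3 [J1]: (4,3,2)
C 2-3 [J2]: (4,3,3)
Grübler: 3·3 − 2·3 − 3 = 0

M = 0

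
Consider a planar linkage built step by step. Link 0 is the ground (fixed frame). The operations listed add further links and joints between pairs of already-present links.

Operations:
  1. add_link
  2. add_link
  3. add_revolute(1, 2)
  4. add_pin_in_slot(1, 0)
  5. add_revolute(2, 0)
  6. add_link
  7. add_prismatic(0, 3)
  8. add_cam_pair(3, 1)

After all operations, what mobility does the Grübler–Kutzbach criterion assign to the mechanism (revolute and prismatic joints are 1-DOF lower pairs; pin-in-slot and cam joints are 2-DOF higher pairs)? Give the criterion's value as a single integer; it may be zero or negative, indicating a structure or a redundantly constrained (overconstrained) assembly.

M = 1

[1;0;0] (link 0 is ground)
L+ [2;0;0]
L+ [3;0;0]
R(1,2)∈J1 [3;1;0]
PS(1,0)∈J2 [3;1;1]
R(2,0)∈J1 [3;2;1]
L+ [4;2;1]
P(0,3)∈J1 [4;3;1]
C(3,1)∈J2 [4;3;2]
mobility = 9 − 6 − 2 = 1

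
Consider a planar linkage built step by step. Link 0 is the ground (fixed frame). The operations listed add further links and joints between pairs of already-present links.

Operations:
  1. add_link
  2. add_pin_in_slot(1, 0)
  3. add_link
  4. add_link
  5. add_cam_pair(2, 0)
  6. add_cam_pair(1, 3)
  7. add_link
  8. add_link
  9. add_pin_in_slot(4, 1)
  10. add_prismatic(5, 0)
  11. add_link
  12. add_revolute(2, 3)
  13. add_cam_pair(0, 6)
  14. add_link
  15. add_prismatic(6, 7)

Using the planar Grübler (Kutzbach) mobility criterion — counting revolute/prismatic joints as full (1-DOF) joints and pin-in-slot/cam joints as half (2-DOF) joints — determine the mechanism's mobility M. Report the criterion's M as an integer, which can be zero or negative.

(L,J1,J2)=(1,0,0); link0 fixed
link1: (2,0,0)
PS 1-0 [J2]: (2,0,1)
link2: (3,0,1)
link3: (4,0,1)
C 2-0 [J2]: (4,0,2)
C 1-3 [J2]: (4,0,3)
link4: (5,0,3)
link5: (6,0,3)
PS 4-1 [J2]: (6,0,4)
P 5-0 [J1]: (6,1,4)
link6: (7,1,4)
R 2-3 [J1]: (7,2,4)
C 0-6 [J2]: (7,2,5)
link7: (8,2,5)
P 6-7 [J1]: (8,3,5)
Grübler: 3·7 − 2·3 − 5 = 10

M = 10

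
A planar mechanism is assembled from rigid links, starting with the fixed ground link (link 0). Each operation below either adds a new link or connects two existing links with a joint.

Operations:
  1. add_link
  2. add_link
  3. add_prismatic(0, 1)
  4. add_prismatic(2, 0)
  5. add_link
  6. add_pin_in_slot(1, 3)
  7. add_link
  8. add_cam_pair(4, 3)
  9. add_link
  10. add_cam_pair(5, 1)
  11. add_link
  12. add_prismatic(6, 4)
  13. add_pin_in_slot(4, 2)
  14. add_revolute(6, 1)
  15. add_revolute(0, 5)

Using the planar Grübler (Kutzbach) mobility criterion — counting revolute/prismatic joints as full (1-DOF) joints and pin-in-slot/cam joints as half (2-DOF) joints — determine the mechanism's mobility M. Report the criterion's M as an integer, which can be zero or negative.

link 0 = ground. State L|J1|J2 = 1|0|0
+link1  2|0|0
+link2  3|0|0
P(0,1) f=1→J1  3|1|0
P(2,0) f=1→J1  3|2|0
+link3  4|2|0
PS(1,3) f=2→J2  4|2|1
+link4  5|2|1
C(4,3) f=2→J2  5|2|2
+link5  6|2|2
C(5,1) f=2→J2  6|2|3
+link6  7|2|3
P(6,4) f=1→J1  7|3|3
PS(4,2) f=2→J2  7|3|4
R(6,1) f=1→J1  7|4|4
R(0,5) f=1→J1  7|5|4
M = 3(7−1)−2·5−4 = 18−10−4 = 4

M = 4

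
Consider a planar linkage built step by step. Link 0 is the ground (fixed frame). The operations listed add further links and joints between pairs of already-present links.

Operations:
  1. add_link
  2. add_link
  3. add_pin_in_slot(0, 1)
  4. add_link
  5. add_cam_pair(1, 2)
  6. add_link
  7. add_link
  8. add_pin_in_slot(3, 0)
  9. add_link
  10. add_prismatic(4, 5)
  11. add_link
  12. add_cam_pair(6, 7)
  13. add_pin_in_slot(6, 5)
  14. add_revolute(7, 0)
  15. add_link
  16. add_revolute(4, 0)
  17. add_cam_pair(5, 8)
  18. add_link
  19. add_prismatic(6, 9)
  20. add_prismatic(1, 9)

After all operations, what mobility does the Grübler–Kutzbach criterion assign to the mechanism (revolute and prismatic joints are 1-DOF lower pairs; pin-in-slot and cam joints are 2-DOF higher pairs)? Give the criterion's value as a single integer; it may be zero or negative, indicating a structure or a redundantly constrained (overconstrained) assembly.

ground; <1,0,0>
#1 <2,0,0>
#2 <3,0,0>
PS:0↔1 J2 <3,0,1>
#3 <4,0,1>
C:1↔2 J2 <4,0,2>
#4 <5,0,2>
#5 <6,0,2>
PS:3↔0 J2 <6,0,3>
#6 <7,0,3>
P:4↔5 J1 <7,1,3>
#7 <8,1,3>
C:6↔7 J2 <8,1,4>
PS:6↔5 J2 <8,1,5>
R:7↔0 J1 <8,2,5>
#8 <9,2,5>
R:4↔0 J1 <9,3,5>
C:5↔8 J2 <9,3,6>
#9 <10,3,6>
P:6↔9 J1 <10,4,6>
P:1↔9 J1 <10,5,6>
3×9 − 2×5 − 1×6 = 11

M = 11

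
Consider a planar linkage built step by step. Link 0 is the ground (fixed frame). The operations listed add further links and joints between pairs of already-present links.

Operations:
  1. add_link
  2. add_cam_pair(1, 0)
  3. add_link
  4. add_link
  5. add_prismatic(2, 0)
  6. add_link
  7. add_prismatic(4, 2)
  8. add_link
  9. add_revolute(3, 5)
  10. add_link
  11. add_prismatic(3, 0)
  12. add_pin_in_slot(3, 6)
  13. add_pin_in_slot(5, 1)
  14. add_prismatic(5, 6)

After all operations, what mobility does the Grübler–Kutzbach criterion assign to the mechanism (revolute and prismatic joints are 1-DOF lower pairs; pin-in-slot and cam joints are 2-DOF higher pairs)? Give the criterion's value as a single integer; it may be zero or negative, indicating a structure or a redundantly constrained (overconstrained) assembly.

ground; <1,0,0>
#1 <2,0,0>
C:1↔0 J2 <2,0,1>
#2 <3,0,1>
#3 <4,0,1>
P:2↔0 J1 <4,1,1>
#4 <5,1,1>
P:4↔2 J1 <5,2,1>
#5 <6,2,1>
R:3↔5 J1 <6,3,1>
#6 <7,3,1>
P:3↔0 J1 <7,4,1>
PS:3↔6 J2 <7,4,2>
PS:5↔1 J2 <7,4,3>
P:5↔6 J1 <7,5,3>
3×6 − 2×5 − 1×3 = 5

M = 5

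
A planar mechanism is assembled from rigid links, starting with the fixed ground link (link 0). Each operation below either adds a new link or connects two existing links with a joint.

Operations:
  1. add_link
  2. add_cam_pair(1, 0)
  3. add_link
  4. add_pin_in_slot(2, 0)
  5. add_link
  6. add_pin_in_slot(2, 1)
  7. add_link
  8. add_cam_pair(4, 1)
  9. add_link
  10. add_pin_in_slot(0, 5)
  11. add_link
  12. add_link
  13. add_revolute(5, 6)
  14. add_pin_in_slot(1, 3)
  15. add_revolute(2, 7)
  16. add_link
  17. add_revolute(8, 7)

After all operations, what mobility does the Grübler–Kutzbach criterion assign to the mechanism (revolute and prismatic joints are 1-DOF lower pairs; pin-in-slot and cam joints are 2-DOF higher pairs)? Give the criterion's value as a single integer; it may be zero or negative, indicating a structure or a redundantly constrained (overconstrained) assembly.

[1;0;0] (link 0 is ground)
L+ [2;0;0]
C(1,0)∈J2 [2;0;1]
L+ [3;0;1]
PS(2,0)∈J2 [3;0;2]
L+ [4;0;2]
PS(2,1)∈J2 [4;0;3]
L+ [5;0;3]
C(4,1)∈J2 [5;0;4]
L+ [6;0;4]
PS(0,5)∈J2 [6;0;5]
L+ [7;0;5]
L+ [8;0;5]
R(5,6)∈J1 [8;1;5]
PS(1,3)∈J2 [8;1;6]
R(2,7)∈J1 [8;2;6]
L+ [9;2;6]
R(8,7)∈J1 [9;3;6]
mobility = 24 − 6 − 6 = 12

M = 12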